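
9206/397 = 9206/397 = 23.19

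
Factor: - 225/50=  - 2^( - 1 ) * 3^2=- 9/2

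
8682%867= 12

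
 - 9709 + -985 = -10694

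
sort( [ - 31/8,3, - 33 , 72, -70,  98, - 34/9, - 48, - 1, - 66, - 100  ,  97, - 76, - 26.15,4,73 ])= [ - 100, - 76, - 70, - 66,  -  48, - 33,-26.15, - 31/8, - 34/9,- 1,3, 4 , 72,73,97,98]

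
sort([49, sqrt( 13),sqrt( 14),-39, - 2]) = [ - 39, - 2,sqrt( 13 ),sqrt( 14),49 ]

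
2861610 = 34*84165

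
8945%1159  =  832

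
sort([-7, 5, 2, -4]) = [ - 7, - 4,2,5 ] 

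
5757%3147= 2610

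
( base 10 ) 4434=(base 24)7GI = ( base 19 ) C57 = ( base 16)1152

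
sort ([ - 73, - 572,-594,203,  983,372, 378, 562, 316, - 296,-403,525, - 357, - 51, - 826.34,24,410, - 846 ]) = [  -  846, - 826.34, -594, - 572, - 403 , - 357, - 296, - 73, - 51, 24  ,  203,316, 372,378,410,525,562,983 ] 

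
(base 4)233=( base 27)1K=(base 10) 47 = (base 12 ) 3b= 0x2F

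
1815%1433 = 382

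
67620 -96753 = - 29133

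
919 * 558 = 512802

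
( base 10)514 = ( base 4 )20002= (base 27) j1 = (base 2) 1000000010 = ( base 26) jk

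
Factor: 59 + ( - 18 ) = 41^1 = 41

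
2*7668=15336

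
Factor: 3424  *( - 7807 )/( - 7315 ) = 26731168/7315 = 2^5* 5^( - 1 ) *7^(-1) * 11^ ( - 1 )*19^( - 1)*37^1*107^1*211^1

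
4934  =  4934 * 1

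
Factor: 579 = 3^1*193^1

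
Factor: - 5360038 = -2^1*1583^1 * 1693^1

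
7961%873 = 104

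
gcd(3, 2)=1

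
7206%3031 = 1144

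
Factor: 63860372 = 2^2*31^2*37^1*449^1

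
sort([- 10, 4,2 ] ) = [-10,  2, 4 ] 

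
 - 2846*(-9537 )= 27142302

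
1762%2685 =1762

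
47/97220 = 47/97220 = 0.00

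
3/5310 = 1/1770 = 0.00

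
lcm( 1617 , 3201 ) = 156849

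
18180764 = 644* 28231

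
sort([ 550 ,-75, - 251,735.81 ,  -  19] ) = [ - 251 , - 75 , - 19,550, 735.81]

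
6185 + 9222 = 15407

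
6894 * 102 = 703188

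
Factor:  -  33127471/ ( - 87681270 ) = 2^( - 1)*3^( - 1)  *5^(- 1 )*13^1*157^1 *16231^1*2922709^(  -  1 )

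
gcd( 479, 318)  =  1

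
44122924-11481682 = 32641242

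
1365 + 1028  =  2393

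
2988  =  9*332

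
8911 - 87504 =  - 78593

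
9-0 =9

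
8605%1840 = 1245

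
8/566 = 4/283 = 0.01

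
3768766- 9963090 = -6194324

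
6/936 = 1/156 = 0.01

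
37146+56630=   93776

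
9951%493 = 91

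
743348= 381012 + 362336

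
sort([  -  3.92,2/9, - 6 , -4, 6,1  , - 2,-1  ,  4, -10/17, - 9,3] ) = [ - 9, - 6 ,-4, - 3.92, -2,-1, - 10/17, 2/9,1,3,4,  6]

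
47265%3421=2792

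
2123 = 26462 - 24339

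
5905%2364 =1177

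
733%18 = 13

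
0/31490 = 0 = 0.00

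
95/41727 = 95/41727 = 0.00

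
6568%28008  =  6568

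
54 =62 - 8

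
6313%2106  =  2101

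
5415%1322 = 127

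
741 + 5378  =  6119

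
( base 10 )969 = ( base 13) 597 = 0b1111001001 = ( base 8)1711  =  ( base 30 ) 129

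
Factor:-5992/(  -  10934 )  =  428/781 = 2^2*11^( - 1 ) * 71^(-1 )*107^1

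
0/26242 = 0  =  0.00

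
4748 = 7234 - 2486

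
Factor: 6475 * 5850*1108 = 2^3*3^2*5^4*7^1*13^1 * 37^1* 277^1= 41969655000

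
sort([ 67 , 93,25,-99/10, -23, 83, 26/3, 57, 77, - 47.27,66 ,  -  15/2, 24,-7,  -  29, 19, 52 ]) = [ - 47.27, - 29  ,-23, - 99/10, - 15/2,  -  7, 26/3, 19 , 24, 25 , 52,57, 66, 67, 77, 83, 93 ] 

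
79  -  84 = -5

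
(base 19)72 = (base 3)12000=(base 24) 5F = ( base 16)87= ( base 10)135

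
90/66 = 15/11 = 1.36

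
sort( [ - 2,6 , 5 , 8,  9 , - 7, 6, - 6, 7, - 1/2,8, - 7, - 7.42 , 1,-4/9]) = [ - 7.42, - 7,  -  7, - 6,  -  2,- 1/2 , - 4/9, 1 , 5, 6,  6, 7,8,8,  9 ] 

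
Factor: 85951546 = 2^1*42975773^1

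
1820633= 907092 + 913541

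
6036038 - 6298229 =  - 262191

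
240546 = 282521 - 41975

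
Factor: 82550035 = 5^1 * 137^1*120511^1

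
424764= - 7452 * ( - 57)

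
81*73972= 5991732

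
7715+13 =7728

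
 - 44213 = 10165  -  54378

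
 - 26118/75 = - 349+19/25 = -348.24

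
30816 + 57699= 88515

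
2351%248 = 119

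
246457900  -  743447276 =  - 496989376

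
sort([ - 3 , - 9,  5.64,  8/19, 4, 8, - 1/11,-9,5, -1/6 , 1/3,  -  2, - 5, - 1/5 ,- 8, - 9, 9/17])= [ - 9, - 9, - 9, - 8, - 5, - 3, - 2,- 1/5, - 1/6, - 1/11, 1/3, 8/19,9/17,4 , 5,5.64,8 ]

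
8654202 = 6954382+1699820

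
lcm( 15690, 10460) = 31380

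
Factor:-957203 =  - 13^1*29^1*2539^1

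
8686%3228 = 2230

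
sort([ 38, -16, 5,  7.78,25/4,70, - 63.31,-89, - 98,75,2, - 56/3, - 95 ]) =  [ - 98, - 95,-89, - 63.31,-56/3, - 16,2, 5,25/4, 7.78, 38,70, 75] 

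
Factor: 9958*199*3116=2^3*13^1*19^1* 41^1*199^1*383^1= 6174796472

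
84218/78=1079 + 28/39 = 1079.72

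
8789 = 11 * 799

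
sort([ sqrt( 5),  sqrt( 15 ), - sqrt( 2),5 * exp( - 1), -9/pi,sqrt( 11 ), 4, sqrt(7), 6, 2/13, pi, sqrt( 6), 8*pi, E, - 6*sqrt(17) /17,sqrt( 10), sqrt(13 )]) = [ - 9/pi, - 6*sqrt(17)/17,- sqrt(2),2/13,  5*exp(-1 ),sqrt ( 5 ), sqrt( 6),sqrt ( 7),  E, pi, sqrt(10), sqrt(11), sqrt (13),sqrt( 15 ), 4, 6, 8*pi]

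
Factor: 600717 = 3^1*13^1*73^1*211^1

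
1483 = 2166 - 683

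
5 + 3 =8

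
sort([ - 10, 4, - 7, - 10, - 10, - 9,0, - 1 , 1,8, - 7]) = [  -  10 ,-10, - 10, - 9, - 7, - 7, - 1, 0,1, 4, 8]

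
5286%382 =320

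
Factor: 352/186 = 176/93 = 2^4*3^( - 1)*11^1*31^( - 1 ) 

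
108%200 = 108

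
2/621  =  2/621 = 0.00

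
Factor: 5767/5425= 5^( - 2) * 7^( - 1 )*31^( - 1)*73^1 * 79^1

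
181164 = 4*45291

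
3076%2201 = 875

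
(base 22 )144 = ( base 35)GG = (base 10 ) 576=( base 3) 210100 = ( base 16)240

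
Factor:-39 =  - 3^1*13^1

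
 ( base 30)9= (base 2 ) 1001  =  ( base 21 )9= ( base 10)9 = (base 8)11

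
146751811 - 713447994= -566696183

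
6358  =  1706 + 4652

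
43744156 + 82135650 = 125879806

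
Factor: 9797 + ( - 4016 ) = 3^1*41^1*47^1= 5781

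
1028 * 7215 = 7417020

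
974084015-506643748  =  467440267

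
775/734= 1 + 41/734= 1.06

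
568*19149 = 10876632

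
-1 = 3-4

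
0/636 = 0=0.00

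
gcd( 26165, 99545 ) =5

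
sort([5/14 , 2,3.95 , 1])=[ 5/14,1,2,  3.95]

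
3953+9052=13005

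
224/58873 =224/58873 =0.00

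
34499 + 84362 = 118861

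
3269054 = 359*9106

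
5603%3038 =2565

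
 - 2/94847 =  - 1 + 94845/94847 = - 0.00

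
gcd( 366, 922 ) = 2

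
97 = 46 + 51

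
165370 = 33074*5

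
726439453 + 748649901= 1475089354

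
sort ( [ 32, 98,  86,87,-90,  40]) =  [-90 , 32, 40, 86,87  ,  98]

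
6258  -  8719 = -2461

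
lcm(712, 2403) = 19224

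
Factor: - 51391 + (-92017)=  - 143408 = - 2^4 * 8963^1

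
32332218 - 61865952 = -29533734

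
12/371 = 12/371 =0.03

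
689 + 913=1602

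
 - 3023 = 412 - 3435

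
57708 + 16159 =73867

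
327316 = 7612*43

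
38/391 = 38/391 = 0.10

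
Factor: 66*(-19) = -2^1* 3^1  *11^1*19^1 = - 1254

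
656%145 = 76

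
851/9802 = 851/9802 = 0.09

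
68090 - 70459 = - 2369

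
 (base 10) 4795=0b1001010111011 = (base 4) 1022323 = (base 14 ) 1a67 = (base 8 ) 11273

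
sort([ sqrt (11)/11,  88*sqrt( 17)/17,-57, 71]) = [-57,  sqrt( 11)/11, 88*sqrt( 17)/17,71] 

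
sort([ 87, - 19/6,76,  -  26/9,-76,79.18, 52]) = [-76,  -  19/6,  -  26/9, 52, 76,79.18, 87]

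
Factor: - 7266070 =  - 2^1*5^1*7^1*103801^1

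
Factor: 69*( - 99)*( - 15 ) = 3^4*5^1*11^1*23^1 = 102465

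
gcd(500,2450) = 50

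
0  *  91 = 0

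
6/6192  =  1/1032 = 0.00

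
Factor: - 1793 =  - 11^1 * 163^1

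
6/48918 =1/8153 = 0.00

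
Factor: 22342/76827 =2^1*3^( - 1 ) * 11171^1*25609^ ( - 1)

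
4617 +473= 5090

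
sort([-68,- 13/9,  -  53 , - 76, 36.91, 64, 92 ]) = [ - 76, - 68, - 53, - 13/9, 36.91 , 64, 92 ]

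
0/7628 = 0 = 0.00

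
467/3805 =467/3805 = 0.12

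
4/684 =1/171 = 0.01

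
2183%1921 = 262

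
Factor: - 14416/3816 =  - 34/9=   -2^1 * 3^( - 2)*17^1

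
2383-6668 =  - 4285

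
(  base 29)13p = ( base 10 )953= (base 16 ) 3b9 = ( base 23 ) 1ia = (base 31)UN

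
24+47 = 71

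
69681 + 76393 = 146074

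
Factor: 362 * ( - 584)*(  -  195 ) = 2^4*3^1*5^1*13^1*73^1*181^1 = 41224560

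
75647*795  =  60139365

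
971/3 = 323 +2/3 = 323.67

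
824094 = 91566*9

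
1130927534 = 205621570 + 925305964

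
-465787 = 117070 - 582857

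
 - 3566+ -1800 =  - 5366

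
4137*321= 1327977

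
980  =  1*980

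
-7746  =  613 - 8359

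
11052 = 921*12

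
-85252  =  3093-88345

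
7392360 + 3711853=11104213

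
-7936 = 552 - 8488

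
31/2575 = 31/2575 = 0.01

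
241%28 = 17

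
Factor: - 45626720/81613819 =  - 2^5*5^1 * 7^ (  -  1 ) * 199^1*1433^1*11659117^( - 1 ) 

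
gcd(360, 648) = 72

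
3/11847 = 1/3949 = 0.00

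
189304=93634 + 95670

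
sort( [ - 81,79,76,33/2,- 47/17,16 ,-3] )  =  [ - 81, -3, - 47/17  ,  16, 33/2, 76, 79] 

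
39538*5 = 197690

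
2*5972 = 11944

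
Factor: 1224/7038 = 2^2*23^( - 1) = 4/23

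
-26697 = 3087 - 29784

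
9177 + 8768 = 17945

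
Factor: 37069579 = 37069579^1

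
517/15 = 34 + 7/15=34.47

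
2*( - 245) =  - 490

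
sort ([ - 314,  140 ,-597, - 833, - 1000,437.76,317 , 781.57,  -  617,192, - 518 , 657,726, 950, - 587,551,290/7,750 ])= [ - 1000, - 833, - 617 , - 597, - 587, - 518 , - 314,290/7,140,192 , 317,437.76 , 551,657, 726 , 750 , 781.57,950 ]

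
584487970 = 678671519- 94183549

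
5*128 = 640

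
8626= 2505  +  6121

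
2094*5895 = 12344130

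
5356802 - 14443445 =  - 9086643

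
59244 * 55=3258420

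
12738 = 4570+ 8168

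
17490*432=7555680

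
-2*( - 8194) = 16388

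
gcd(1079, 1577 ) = 83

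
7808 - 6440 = 1368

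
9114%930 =744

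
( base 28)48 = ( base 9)143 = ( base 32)3O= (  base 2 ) 1111000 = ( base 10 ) 120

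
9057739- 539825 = 8517914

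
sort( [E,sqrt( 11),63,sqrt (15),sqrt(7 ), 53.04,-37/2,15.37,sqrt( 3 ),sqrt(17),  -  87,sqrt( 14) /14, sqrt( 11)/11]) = [ - 87, - 37/2,sqrt(14 ) /14,  sqrt( 11) /11,  sqrt(3 ),sqrt(7),E,  sqrt( 11), sqrt( 15),sqrt(17),15.37,53.04, 63 ]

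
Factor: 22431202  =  2^1*11215601^1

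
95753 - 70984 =24769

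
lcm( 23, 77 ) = 1771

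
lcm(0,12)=0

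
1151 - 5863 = -4712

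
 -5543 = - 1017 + -4526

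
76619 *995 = 76235905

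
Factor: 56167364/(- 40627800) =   -  14041841/10156950 =- 2^(-1)*3^( - 2)*5^(  -  2)*11^1*647^1*1973^1 * 22571^( - 1)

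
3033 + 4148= 7181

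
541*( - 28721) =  - 15538061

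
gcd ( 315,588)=21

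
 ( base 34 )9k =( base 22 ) ei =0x146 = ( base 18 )102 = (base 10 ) 326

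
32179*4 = 128716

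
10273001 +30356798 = 40629799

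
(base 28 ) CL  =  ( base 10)357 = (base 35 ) A7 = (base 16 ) 165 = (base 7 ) 1020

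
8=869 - 861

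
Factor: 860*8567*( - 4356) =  - 2^4*3^2 * 5^1 * 11^2*13^1 * 43^1  *659^1 = - 32093352720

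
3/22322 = 3/22322 = 0.00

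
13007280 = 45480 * 286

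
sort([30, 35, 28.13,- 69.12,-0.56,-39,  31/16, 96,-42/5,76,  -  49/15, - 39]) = [ - 69.12, - 39, - 39, - 42/5, - 49/15, - 0.56,31/16,28.13,30,35 , 76, 96 ] 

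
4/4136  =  1/1034 = 0.00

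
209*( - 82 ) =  - 17138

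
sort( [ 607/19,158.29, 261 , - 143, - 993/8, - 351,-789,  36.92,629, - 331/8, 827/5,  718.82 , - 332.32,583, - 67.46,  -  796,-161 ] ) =[ - 796,-789, - 351,  -  332.32,  -  161, - 143,-993/8, - 67.46,- 331/8,607/19, 36.92, 158.29,  827/5,261, 583, 629,718.82]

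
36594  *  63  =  2305422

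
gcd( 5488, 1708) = 28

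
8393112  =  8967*936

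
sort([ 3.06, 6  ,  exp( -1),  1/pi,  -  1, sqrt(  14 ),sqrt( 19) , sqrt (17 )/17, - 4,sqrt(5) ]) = [ - 4,- 1, sqrt(17 ) /17,1/pi , exp( - 1 ), sqrt( 5 ), 3.06, sqrt( 14 ),  sqrt (19) , 6] 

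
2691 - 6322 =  - 3631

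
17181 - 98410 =-81229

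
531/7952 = 531/7952 = 0.07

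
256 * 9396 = 2405376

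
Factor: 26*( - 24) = -2^4*3^1 * 13^1 = - 624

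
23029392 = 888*25934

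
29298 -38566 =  - 9268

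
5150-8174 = -3024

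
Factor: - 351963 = - 3^2 * 39107^1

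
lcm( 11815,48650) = 827050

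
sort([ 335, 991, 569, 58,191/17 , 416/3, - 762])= [ - 762  ,  191/17,58,416/3,335,  569,991]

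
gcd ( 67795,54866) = 7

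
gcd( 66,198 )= 66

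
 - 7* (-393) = 2751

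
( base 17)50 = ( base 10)85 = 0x55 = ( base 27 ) 34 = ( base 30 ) 2p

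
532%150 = 82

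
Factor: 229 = 229^1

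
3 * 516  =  1548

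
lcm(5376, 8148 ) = 521472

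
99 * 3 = 297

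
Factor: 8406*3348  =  2^3*3^5*31^1*467^1 = 28143288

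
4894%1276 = 1066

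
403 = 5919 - 5516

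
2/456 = 1/228 = 0.00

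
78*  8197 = 639366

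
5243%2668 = 2575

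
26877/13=26877/13 =2067.46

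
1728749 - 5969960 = -4241211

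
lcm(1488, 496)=1488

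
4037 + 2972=7009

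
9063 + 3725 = 12788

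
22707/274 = 22707/274 = 82.87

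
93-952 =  - 859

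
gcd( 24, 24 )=24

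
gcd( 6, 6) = 6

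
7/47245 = 7/47245 = 0.00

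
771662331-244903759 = 526758572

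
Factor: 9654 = 2^1*3^1 * 1609^1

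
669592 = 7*95656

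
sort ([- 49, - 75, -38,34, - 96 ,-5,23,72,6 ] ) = [-96, - 75, - 49,  -  38,-5,  6,  23,  34, 72] 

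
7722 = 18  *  429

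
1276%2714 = 1276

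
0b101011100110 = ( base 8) 5346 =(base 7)11064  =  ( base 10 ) 2790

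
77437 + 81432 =158869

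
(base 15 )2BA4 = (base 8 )22243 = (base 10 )9379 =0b10010010100011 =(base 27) CNA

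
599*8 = 4792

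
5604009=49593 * 113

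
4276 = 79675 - 75399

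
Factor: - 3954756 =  - 2^2 * 3^1*13^1 * 101^1*251^1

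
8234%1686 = 1490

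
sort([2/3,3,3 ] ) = [ 2/3, 3, 3] 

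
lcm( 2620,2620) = 2620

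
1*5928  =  5928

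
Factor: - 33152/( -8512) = 2^1* 19^( - 1)*37^1 = 74/19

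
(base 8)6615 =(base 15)1064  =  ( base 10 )3469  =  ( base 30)3PJ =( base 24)60d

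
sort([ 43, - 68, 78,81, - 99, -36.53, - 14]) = [ - 99, - 68, - 36.53, - 14, 43, 78,  81]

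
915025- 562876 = 352149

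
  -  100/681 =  - 100/681 = -  0.15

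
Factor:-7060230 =-2^1*3^3*5^1* 79^1*331^1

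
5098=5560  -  462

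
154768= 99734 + 55034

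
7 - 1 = 6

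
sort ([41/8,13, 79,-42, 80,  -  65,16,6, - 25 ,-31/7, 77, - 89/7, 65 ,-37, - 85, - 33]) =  [ - 85, - 65  , -42 ,-37, - 33, -25,-89/7, - 31/7,41/8,6, 13, 16,65,77,  79,80] 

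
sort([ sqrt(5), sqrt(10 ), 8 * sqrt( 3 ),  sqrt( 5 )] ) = [ sqrt( 5 ) , sqrt( 5), sqrt(10 ),8*sqrt( 3 ) ]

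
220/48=4 + 7/12  =  4.58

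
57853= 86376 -28523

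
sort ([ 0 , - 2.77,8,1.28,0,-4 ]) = [ - 4, - 2.77,0, 0, 1.28,8] 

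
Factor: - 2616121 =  - 31^1*84391^1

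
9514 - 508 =9006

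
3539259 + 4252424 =7791683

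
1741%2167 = 1741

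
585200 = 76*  7700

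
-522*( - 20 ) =10440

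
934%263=145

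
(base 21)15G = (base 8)1062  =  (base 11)471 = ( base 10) 562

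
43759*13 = 568867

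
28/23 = 28/23 = 1.22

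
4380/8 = 547  +  1/2 = 547.50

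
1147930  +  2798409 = 3946339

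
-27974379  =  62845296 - 90819675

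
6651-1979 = 4672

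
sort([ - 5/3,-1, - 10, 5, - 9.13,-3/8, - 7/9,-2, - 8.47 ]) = [ - 10,-9.13,-8.47,-2,  -  5/3, -1, - 7/9, - 3/8, 5 ]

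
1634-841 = 793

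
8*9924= 79392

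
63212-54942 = 8270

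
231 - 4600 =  - 4369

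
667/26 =667/26 = 25.65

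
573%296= 277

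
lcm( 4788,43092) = 43092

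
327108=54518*6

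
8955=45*199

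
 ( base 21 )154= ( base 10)550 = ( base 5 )4200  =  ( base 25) M0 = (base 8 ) 1046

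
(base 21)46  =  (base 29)33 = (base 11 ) 82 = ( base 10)90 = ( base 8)132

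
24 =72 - 48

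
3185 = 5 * 637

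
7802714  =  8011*974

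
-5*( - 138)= 690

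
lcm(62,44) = 1364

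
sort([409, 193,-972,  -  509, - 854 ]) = [ - 972, - 854, - 509, 193,409]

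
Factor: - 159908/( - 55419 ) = 22844/7917 =2^2*3^( - 1 )*7^( - 1 ) * 13^( - 1)*29^( - 1)*5711^1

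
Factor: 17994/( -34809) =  - 2^1*41^(  -  1) * 283^( - 1 )*2999^1 =-  5998/11603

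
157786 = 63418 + 94368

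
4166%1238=452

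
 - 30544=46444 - 76988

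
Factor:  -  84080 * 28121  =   - 2^4*5^1*61^1*461^1*1051^1 = - 2364413680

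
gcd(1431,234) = 9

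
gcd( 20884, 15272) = 92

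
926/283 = 926/283 = 3.27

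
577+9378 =9955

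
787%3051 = 787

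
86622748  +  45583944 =132206692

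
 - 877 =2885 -3762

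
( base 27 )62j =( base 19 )c61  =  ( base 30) 4S7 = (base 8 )10537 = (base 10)4447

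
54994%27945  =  27049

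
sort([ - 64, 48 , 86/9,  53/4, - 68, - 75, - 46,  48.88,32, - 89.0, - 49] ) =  [ - 89.0, -75 , - 68, - 64, - 49, - 46,86/9 , 53/4,32,48 , 48.88] 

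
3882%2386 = 1496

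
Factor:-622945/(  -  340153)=5^1*11^(-1 )*17^(  -  2) * 31^1*107^( - 1)*4019^1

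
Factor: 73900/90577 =2^2*5^2*53^ (-1 ) * 739^1*1709^(  -  1 ) 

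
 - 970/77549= - 970/77549 = - 0.01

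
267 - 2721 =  - 2454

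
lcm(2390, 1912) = 9560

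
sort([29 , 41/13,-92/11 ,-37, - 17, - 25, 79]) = [ - 37,-25, - 17, - 92/11, 41/13,29,79] 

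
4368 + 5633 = 10001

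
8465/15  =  564 + 1/3 = 564.33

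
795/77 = 10  +  25/77 = 10.32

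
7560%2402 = 354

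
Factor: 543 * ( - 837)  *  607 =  - 275876037 = - 3^4 * 31^1 * 181^1*607^1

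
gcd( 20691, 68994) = 9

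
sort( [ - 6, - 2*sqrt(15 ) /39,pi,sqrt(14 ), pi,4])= [ - 6, - 2*sqrt( 15 )/39, pi, pi , sqrt(14), 4 ] 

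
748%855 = 748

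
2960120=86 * 34420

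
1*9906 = 9906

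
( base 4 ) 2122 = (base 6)414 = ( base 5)1104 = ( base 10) 154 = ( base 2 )10011010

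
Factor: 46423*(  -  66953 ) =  - 3108159119 = - 13^1*23^1*41^1 *71^1*3571^1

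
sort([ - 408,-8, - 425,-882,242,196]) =[ - 882, - 425, - 408,-8, 196, 242] 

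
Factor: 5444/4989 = 2^2*3^ ( - 1) * 1361^1*1663^(  -  1 ) 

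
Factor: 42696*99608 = 4252863168 = 2^6 * 3^2 * 593^1* 12451^1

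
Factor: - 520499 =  - 7^1 * 74357^1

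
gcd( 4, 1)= 1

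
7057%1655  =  437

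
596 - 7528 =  - 6932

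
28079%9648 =8783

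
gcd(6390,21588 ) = 6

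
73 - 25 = 48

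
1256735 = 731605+525130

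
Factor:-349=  - 349^1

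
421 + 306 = 727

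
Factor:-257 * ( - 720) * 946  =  175047840 = 2^5*3^2 * 5^1 * 11^1 * 43^1*257^1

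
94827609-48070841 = 46756768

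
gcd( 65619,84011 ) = 1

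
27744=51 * 544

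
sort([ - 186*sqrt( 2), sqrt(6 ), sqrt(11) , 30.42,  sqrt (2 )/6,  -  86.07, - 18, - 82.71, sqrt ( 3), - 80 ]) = [ - 186*sqrt(2),  -  86.07, - 82.71, - 80, - 18 , sqrt(2 )/6,sqrt(3) , sqrt(6 ), sqrt(11), 30.42 ] 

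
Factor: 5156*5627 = 29012812 = 2^2*17^1*331^1*1289^1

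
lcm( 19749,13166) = 39498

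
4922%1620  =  62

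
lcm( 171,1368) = 1368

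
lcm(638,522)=5742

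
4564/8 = 570+1/2= 570.50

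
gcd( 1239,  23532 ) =3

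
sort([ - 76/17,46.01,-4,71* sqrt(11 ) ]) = [- 76/17, - 4,46.01,71 * sqrt(11) ] 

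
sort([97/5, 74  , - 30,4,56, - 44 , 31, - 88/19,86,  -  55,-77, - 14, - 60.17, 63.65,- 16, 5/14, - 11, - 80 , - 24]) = [-80 , - 77, - 60.17, - 55, - 44 ,-30,-24, - 16, - 14,-11,-88/19, 5/14, 4, 97/5, 31,56, 63.65 , 74 , 86]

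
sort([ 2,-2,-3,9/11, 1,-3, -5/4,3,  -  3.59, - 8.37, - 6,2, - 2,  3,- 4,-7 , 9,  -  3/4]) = [- 8.37, - 7,  -  6, - 4,-3.59,  -  3, - 3, - 2, - 2,  -  5/4, - 3/4, 9/11 , 1, 2, 2,  3,  3, 9]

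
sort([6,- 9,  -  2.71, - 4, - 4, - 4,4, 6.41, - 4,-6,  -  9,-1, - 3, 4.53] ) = [ - 9,  -  9, - 6, - 4,-4 , - 4, - 4,-3, - 2.71,-1, 4, 4.53,6, 6.41 ]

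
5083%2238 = 607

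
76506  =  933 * 82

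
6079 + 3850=9929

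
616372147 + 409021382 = 1025393529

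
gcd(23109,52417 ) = 1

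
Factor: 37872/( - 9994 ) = - 2^3  *3^2*19^( - 1) = - 72/19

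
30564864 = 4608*6633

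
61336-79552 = -18216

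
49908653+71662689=121571342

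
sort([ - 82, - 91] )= [ - 91, - 82 ]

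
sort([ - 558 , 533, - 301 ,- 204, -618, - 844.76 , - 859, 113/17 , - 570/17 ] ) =[- 859,- 844.76,-618,-558, - 301, - 204, - 570/17, 113/17,533 ]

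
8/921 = 8/921  =  0.01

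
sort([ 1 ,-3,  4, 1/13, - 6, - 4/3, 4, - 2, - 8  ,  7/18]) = [ - 8, - 6,-3, - 2 , - 4/3,  1/13,7/18,  1, 4,  4 ] 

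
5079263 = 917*5539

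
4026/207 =19 + 31/69 = 19.45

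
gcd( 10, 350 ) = 10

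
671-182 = 489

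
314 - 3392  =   - 3078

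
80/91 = 80/91  =  0.88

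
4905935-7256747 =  - 2350812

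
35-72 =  - 37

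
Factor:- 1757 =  - 7^1*251^1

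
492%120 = 12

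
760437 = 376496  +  383941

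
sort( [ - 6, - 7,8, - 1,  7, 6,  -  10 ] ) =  [ - 10,-7  , - 6 ,- 1,6,7,  8]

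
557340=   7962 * 70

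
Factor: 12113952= 2^5*3^1  *  257^1*491^1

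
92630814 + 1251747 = 93882561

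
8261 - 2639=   5622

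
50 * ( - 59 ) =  - 2950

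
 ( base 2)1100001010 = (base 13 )47B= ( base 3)1001211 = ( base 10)778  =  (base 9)1054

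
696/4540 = 174/1135 = 0.15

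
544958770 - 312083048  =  232875722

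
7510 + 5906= 13416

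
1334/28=667/14 = 47.64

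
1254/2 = 627 =627.00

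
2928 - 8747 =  - 5819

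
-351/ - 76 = 4+47/76 =4.62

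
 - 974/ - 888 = 487/444 = 1.10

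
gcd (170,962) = 2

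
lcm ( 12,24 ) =24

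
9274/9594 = 4637/4797 = 0.97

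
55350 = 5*11070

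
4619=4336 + 283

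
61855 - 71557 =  - 9702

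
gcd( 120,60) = 60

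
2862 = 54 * 53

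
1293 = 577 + 716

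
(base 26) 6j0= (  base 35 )3p0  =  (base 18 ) e0e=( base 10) 4550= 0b1000111000110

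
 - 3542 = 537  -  4079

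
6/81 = 2/27=0.07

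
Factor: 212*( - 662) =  - 2^3*53^1 * 331^1 =-  140344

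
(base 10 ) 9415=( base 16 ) 24c7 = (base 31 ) 9OM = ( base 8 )22307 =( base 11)708a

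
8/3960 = 1/495 =0.00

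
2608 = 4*652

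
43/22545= 43/22545 = 0.00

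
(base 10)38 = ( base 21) 1H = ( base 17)24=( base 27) 1B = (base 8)46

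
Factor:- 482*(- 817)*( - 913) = -359533922 =- 2^1* 11^1*19^1*43^1*83^1* 241^1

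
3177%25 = 2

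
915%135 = 105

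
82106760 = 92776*885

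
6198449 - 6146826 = 51623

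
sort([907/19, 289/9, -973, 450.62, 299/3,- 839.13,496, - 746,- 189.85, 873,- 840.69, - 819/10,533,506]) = [  -  973,-840.69, - 839.13,- 746, - 189.85, - 819/10,289/9, 907/19,299/3,450.62,496, 506,533, 873]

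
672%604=68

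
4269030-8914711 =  - 4645681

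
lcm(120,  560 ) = 1680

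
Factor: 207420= 2^2*3^1*5^1*3457^1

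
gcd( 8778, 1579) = 1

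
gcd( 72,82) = 2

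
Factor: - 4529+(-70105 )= - 2^1*3^1 * 7^1  *1777^1 =- 74634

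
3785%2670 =1115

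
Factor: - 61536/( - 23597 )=2^5*3^1* 7^( - 1)*641^1*3371^(-1 ) 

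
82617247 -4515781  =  78101466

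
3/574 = 3/574 =0.01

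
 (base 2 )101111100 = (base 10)380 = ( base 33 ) BH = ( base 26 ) EG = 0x17c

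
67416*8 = 539328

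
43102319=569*75751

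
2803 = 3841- 1038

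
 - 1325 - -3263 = 1938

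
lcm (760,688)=65360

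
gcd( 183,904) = 1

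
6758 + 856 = 7614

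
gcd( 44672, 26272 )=32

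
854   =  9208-8354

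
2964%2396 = 568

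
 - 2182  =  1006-3188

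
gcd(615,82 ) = 41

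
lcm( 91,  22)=2002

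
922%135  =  112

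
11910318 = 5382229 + 6528089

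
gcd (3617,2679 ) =1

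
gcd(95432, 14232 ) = 8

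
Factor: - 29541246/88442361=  - 1406726/4211541 = -2^1*3^( - 3 )*23^1*53^1*151^ ( - 1) * 577^1*1033^( - 1 )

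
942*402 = 378684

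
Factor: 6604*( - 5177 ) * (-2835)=2^2*3^4 * 5^1*7^1 * 13^1*31^1*127^1  *  167^1 = 96925554180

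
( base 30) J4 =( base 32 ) HU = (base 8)1076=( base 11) 482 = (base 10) 574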